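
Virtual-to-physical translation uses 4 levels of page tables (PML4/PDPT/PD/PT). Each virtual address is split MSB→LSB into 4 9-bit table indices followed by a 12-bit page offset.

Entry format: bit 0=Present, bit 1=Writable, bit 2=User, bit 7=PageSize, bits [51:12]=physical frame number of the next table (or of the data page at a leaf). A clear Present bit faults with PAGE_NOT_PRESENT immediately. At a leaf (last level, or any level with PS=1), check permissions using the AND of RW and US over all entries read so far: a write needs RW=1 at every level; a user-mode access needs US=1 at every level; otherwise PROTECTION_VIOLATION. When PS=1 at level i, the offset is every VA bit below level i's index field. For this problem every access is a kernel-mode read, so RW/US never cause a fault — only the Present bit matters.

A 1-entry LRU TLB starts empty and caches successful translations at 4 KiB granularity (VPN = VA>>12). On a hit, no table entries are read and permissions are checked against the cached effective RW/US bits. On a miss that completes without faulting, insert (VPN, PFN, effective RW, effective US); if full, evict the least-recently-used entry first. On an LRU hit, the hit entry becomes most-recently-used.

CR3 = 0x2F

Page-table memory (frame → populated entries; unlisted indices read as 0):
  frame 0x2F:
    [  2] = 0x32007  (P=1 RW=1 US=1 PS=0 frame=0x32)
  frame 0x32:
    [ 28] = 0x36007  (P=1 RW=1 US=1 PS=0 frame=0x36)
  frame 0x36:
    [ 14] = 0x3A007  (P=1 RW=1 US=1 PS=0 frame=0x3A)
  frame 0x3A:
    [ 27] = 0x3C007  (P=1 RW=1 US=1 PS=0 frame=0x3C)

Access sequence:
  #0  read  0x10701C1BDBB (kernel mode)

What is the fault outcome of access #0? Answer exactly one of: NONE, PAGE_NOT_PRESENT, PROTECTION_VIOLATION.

Per-access translation:
#0 VA=0x10701C1BDBB (r,kernel):
  L0 @0x2F[2] → 0x32007  P=1,RW=1,US=1,PS=0
  L1 @0x32[28] → 0x36007  P=1,RW=1,US=1,PS=0
  L2 @0x36[14] → 0x3A007  P=1,RW=1,US=1,PS=0
  L3 @0x3A[27] → 0x3C007  P=1,RW=1,US=1,PS=0
  ✓ 0x3CDBB  — 4 lookups

Access #0 fault: NONE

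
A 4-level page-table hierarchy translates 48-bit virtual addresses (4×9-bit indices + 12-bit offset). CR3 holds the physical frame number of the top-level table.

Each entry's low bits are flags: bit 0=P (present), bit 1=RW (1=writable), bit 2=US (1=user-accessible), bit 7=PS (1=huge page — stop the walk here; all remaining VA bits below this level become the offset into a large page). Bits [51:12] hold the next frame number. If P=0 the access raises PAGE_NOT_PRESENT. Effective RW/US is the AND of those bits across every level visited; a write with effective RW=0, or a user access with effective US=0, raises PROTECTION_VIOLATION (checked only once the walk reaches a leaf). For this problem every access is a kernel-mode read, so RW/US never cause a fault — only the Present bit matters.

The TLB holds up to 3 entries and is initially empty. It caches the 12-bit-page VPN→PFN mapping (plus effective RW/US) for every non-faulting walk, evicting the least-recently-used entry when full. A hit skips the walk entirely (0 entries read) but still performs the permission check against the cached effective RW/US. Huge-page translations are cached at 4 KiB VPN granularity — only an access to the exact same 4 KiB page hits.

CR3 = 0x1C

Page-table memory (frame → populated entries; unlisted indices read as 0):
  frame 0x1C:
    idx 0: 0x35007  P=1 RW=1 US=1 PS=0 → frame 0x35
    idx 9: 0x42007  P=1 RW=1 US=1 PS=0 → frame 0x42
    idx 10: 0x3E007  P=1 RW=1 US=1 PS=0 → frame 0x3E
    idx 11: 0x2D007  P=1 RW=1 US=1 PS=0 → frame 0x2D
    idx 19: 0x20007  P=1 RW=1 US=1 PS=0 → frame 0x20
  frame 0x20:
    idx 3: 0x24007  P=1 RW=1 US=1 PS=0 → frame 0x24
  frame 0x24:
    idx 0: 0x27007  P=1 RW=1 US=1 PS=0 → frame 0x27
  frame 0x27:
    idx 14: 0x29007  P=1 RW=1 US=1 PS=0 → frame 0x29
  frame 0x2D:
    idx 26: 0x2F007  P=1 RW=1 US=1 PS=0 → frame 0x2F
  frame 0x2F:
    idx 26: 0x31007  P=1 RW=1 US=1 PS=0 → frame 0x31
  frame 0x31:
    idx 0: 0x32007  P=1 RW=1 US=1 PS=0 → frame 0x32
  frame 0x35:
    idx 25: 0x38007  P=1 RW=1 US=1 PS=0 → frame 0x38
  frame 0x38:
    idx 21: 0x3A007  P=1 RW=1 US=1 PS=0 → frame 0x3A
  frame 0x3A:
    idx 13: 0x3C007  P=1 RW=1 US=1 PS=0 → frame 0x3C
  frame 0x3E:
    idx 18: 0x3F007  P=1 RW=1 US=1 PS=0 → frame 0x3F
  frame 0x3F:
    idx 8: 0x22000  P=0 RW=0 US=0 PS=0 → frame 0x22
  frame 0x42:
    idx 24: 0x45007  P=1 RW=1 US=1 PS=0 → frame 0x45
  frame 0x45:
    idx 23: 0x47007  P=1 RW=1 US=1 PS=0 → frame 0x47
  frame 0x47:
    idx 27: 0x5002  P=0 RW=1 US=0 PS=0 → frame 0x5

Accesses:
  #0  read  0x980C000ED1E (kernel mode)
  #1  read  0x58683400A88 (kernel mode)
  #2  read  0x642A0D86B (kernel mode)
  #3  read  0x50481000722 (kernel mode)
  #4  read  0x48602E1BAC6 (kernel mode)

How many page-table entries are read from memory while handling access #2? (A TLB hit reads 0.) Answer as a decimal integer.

Per-access translation:
#0 VA=0x980C000ED1E (r,kernel):
  L0 @0x1C[19] → 0x20007  P=1,RW=1,US=1,PS=0
  L1 @0x20[3] → 0x24007  P=1,RW=1,US=1,PS=0
  L2 @0x24[0] → 0x27007  P=1,RW=1,US=1,PS=0
  L3 @0x27[14] → 0x29007  P=1,RW=1,US=1,PS=0
  ✓ 0x29D1E  — 4 lookups
#1 VA=0x58683400A88 (r,kernel):
  L0 @0x1C[11] → 0x2D007  P=1,RW=1,US=1,PS=0
  L1 @0x2D[26] → 0x2F007  P=1,RW=1,US=1,PS=0
  L2 @0x2F[26] → 0x31007  P=1,RW=1,US=1,PS=0
  L3 @0x31[0] → 0x32007  P=1,RW=1,US=1,PS=0
  ✓ 0x32A88  — 4 lookups
#2 VA=0x642A0D86B (r,kernel):
  L0 @0x1C[0] → 0x35007  P=1,RW=1,US=1,PS=0
  L1 @0x35[25] → 0x38007  P=1,RW=1,US=1,PS=0
  L2 @0x38[21] → 0x3A007  P=1,RW=1,US=1,PS=0
  L3 @0x3A[13] → 0x3C007  P=1,RW=1,US=1,PS=0
  ✓ 0x3C86B  — 4 lookups
#3 VA=0x50481000722 (r,kernel):
  L0 @0x1C[10] → 0x3E007  P=1,RW=1,US=1,PS=0
  L1 @0x3E[18] → 0x3F007  P=1,RW=1,US=1,PS=0
  L2 @0x3F[8] → 0x22000  P=0,RW=0,US=0,PS=0
  → PAGE_NOT_PRESENT  (3 entries read)
#4 VA=0x48602E1BAC6 (r,kernel):
  L0 @0x1C[9] → 0x42007  P=1,RW=1,US=1,PS=0
  L1 @0x42[24] → 0x45007  P=1,RW=1,US=1,PS=0
  L2 @0x45[23] → 0x47007  P=1,RW=1,US=1,PS=0
  L3 @0x47[27] → 0x5002  P=0,RW=1,US=0,PS=0
  → PAGE_NOT_PRESENT  (4 entries read)

Entries read for #2: 4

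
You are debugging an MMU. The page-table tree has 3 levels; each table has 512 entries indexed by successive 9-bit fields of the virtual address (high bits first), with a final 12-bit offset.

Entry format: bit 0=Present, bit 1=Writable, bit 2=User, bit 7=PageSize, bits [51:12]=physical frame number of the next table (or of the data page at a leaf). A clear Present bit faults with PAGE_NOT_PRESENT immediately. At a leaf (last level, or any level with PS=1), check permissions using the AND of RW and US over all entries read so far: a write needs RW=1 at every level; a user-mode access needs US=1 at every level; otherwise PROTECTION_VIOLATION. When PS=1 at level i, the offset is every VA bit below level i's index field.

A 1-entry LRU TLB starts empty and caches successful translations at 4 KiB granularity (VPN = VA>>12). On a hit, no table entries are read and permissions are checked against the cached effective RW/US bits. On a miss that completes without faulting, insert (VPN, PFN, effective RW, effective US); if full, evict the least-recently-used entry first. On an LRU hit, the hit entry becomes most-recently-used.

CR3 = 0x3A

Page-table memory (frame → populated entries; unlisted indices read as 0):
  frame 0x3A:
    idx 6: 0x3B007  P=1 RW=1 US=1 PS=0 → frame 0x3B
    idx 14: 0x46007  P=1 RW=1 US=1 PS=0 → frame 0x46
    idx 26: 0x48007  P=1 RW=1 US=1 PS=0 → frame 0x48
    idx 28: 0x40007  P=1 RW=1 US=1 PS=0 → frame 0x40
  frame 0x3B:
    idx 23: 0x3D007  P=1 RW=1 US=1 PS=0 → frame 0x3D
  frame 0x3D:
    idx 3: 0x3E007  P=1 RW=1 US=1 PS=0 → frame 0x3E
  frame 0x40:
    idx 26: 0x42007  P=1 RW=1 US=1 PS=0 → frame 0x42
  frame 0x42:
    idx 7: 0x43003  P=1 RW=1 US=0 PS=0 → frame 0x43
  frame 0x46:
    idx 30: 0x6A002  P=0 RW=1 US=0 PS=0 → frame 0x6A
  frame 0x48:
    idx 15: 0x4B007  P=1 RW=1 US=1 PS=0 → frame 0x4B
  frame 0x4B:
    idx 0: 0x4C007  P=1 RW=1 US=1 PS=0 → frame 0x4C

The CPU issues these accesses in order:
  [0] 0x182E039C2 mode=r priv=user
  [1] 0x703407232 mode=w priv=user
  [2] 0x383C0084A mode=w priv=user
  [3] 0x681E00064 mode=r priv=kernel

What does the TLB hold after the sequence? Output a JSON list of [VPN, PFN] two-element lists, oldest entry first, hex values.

Per-access translation:
#0 VA=0x182E039C2 (r,user):
  L0: frame=0x3A idx=6 entry=0x3B007 [P=1 RW=1 US=1 PS=0]
  L1: frame=0x3B idx=23 entry=0x3D007 [P=1 RW=1 US=1 PS=0]
  L2: frame=0x3D idx=3 entry=0x3E007 [P=1 RW=1 US=1 PS=0]
  ✓ 0x3E9C2  — 3 lookups
#1 VA=0x703407232 (w,user):
  L0: frame=0x3A idx=28 entry=0x40007 [P=1 RW=1 US=1 PS=0]
  L1: frame=0x40 idx=26 entry=0x42007 [P=1 RW=1 US=1 PS=0]
  L2: frame=0x42 idx=7 entry=0x43003 [P=1 RW=1 US=0 PS=0]
  ⇒ fault: PROTECTION_VIOLATION  — 3 lookups
#2 VA=0x383C0084A (w,user):
  L0: frame=0x3A idx=14 entry=0x46007 [P=1 RW=1 US=1 PS=0]
  L1: frame=0x46 idx=30 entry=0x6A002 [P=0 RW=1 US=0 PS=0]
  ⇒ fault: PAGE_NOT_PRESENT  — 2 lookups
#3 VA=0x681E00064 (r,kernel):
  L0: frame=0x3A idx=26 entry=0x48007 [P=1 RW=1 US=1 PS=0]
  L1: frame=0x48 idx=15 entry=0x4B007 [P=1 RW=1 US=1 PS=0]
  L2: frame=0x4B idx=0 entry=0x4C007 [P=1 RW=1 US=1 PS=0]
  ✓ 0x4C064  — 3 lookups

TLB: [["0x681E00", "0x4C"]]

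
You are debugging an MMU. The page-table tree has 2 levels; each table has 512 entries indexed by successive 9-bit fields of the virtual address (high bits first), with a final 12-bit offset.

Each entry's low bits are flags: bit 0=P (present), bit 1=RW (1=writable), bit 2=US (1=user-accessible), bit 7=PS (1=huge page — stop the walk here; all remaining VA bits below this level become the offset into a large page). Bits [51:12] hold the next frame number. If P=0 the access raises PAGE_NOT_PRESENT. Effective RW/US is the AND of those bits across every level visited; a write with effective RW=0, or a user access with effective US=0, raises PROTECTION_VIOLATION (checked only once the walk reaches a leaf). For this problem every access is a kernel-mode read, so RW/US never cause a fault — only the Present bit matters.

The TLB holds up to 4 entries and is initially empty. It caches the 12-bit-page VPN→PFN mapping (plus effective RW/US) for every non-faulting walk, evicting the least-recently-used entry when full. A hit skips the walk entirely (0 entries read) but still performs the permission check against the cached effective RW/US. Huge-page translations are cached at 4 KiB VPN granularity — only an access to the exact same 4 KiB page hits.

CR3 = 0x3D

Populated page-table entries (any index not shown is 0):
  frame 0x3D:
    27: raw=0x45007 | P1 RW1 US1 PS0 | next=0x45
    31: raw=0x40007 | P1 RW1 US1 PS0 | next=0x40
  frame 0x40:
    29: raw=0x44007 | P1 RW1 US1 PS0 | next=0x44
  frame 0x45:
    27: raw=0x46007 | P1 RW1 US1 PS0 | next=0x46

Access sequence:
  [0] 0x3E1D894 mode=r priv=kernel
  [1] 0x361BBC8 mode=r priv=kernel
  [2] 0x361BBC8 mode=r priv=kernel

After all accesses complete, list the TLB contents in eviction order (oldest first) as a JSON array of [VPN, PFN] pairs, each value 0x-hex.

Trace:
#0 VA=0x3E1D894 (r,kernel):
  lvl0: tbl 0x3D, slot 31 ⇒ 0x40007 (P1/RW1/US1/PS0)
  lvl1: tbl 0x40, slot 29 ⇒ 0x44007 (P1/RW1/US1/PS0)
  ⇒ phys 0x44894  [2 reads]
#1 VA=0x361BBC8 (r,kernel):
  lvl0: tbl 0x3D, slot 27 ⇒ 0x45007 (P1/RW1/US1/PS0)
  lvl1: tbl 0x45, slot 27 ⇒ 0x46007 (P1/RW1/US1/PS0)
  ⇒ phys 0x46BC8  [2 reads]
#2 VA=0x361BBC8 (r,kernel):
  TLB hit vpn=0x361B → PA=0x46BC8

TLB: [["0x3E1D", "0x44"], ["0x361B", "0x46"]]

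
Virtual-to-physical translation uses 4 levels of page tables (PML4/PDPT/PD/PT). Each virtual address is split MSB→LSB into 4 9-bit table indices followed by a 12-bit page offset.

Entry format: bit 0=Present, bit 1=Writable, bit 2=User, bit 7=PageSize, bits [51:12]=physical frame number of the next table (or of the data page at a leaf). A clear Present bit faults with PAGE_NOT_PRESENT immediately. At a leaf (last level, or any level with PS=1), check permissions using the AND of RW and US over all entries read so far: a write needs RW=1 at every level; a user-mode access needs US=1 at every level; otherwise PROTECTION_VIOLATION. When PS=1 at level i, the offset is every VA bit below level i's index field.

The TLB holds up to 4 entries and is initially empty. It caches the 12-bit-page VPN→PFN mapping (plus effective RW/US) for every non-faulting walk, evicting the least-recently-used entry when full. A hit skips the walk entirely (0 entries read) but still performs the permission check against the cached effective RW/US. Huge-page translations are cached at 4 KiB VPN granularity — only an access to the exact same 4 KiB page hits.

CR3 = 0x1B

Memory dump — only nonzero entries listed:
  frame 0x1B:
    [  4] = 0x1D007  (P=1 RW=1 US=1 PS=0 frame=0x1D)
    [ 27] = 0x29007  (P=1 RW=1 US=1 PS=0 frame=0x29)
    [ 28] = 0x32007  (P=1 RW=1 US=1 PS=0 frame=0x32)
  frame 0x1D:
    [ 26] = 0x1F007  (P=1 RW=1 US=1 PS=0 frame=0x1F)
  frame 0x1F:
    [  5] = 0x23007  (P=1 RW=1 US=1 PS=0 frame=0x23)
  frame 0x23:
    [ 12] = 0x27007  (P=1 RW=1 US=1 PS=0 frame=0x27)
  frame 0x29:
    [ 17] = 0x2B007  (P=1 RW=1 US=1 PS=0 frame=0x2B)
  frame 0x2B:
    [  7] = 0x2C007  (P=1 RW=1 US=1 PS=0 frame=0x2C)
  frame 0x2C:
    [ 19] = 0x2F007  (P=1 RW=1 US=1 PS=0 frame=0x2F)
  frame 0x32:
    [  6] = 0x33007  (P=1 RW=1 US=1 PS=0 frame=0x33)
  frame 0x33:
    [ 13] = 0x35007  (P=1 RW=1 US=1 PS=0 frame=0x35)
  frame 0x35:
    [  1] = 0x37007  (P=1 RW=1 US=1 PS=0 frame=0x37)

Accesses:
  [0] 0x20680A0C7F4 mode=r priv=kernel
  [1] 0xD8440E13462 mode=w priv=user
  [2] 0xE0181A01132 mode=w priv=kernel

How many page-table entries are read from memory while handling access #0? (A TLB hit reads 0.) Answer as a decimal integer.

Walk each access:
#0 VA=0x20680A0C7F4 (r,kernel):
  lvl0: tbl 0x1B, slot 4 ⇒ 0x1D007 (P1/RW1/US1/PS0)
  lvl1: tbl 0x1D, slot 26 ⇒ 0x1F007 (P1/RW1/US1/PS0)
  lvl2: tbl 0x1F, slot 5 ⇒ 0x23007 (P1/RW1/US1/PS0)
  lvl3: tbl 0x23, slot 12 ⇒ 0x27007 (P1/RW1/US1/PS0)
  → PA=0x277F4  (4 entries read)
#1 VA=0xD8440E13462 (w,user):
  lvl0: tbl 0x1B, slot 27 ⇒ 0x29007 (P1/RW1/US1/PS0)
  lvl1: tbl 0x29, slot 17 ⇒ 0x2B007 (P1/RW1/US1/PS0)
  lvl2: tbl 0x2B, slot 7 ⇒ 0x2C007 (P1/RW1/US1/PS0)
  lvl3: tbl 0x2C, slot 19 ⇒ 0x2F007 (P1/RW1/US1/PS0)
  → PA=0x2F462  (4 entries read)
#2 VA=0xE0181A01132 (w,kernel):
  lvl0: tbl 0x1B, slot 28 ⇒ 0x32007 (P1/RW1/US1/PS0)
  lvl1: tbl 0x32, slot 6 ⇒ 0x33007 (P1/RW1/US1/PS0)
  lvl2: tbl 0x33, slot 13 ⇒ 0x35007 (P1/RW1/US1/PS0)
  lvl3: tbl 0x35, slot 1 ⇒ 0x37007 (P1/RW1/US1/PS0)
  → PA=0x37132  (4 entries read)

Entries read for #0: 4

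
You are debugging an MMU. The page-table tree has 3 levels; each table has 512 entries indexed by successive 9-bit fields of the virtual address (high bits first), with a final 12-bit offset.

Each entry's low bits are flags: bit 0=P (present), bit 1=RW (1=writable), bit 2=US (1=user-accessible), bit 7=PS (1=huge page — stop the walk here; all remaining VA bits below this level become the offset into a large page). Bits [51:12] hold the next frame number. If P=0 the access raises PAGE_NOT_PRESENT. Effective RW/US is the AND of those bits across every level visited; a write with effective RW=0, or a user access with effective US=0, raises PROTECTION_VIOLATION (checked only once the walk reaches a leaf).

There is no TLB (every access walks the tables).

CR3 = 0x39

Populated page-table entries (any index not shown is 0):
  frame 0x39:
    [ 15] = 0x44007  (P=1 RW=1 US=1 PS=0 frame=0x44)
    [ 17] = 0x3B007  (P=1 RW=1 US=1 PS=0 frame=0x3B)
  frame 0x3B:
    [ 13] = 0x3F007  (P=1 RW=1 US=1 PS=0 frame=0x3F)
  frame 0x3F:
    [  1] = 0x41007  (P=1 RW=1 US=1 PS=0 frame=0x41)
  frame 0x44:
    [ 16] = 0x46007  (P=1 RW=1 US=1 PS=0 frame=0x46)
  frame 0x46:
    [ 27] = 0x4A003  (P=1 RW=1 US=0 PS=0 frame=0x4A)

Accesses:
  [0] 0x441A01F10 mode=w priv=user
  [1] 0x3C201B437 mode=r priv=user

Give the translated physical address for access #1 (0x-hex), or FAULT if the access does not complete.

Walk each access:
#0 VA=0x441A01F10 (w,user):
  L0: frame=0x39 idx=17 entry=0x3B007 [P=1 RW=1 US=1 PS=0]
  L1: frame=0x3B idx=13 entry=0x3F007 [P=1 RW=1 US=1 PS=0]
  L2: frame=0x3F idx=1 entry=0x41007 [P=1 RW=1 US=1 PS=0]
  ⇒ phys 0x41F10  [3 reads]
#1 VA=0x3C201B437 (r,user):
  L0: frame=0x39 idx=15 entry=0x44007 [P=1 RW=1 US=1 PS=0]
  L1: frame=0x44 idx=16 entry=0x46007 [P=1 RW=1 US=1 PS=0]
  L2: frame=0x46 idx=27 entry=0x4A003 [P=1 RW=1 US=0 PS=0]
  → PROTECTION_VIOLATION  (3 entries read)

Access #1 PA: FAULT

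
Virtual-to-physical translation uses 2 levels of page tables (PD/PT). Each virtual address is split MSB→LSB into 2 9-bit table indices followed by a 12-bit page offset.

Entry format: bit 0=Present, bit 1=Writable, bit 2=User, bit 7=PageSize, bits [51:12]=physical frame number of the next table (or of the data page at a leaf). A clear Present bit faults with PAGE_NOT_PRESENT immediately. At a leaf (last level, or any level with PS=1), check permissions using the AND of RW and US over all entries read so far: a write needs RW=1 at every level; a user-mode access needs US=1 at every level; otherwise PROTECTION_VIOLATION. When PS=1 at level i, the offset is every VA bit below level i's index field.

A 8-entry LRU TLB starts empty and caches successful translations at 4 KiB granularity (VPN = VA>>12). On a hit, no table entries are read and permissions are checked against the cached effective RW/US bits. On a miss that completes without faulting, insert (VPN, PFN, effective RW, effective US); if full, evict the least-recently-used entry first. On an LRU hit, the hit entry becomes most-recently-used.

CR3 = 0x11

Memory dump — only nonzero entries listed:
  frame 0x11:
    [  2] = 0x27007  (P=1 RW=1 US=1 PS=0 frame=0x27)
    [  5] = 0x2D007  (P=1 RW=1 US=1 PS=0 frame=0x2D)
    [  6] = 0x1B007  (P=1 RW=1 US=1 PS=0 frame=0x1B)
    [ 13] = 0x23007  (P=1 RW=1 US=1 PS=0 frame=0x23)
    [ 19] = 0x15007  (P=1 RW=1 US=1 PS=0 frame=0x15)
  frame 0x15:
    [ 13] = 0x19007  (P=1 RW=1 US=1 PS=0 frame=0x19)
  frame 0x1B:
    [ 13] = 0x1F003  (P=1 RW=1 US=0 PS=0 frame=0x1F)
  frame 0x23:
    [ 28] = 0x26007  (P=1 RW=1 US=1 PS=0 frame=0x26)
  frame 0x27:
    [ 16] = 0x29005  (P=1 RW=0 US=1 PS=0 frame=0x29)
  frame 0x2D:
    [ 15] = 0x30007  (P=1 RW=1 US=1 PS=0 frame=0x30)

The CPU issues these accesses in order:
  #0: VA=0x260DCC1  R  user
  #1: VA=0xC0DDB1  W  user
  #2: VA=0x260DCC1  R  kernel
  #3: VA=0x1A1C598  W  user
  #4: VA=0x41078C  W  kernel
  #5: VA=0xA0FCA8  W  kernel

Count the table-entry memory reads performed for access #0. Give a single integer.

Walk each access:
#0 VA=0x260DCC1 (r,user):
  L0: frame=0x11 idx=19 entry=0x15007 [P=1 RW=1 US=1 PS=0]
  L1: frame=0x15 idx=13 entry=0x19007 [P=1 RW=1 US=1 PS=0]
  ✓ 0x19CC1  — 2 lookups
#1 VA=0xC0DDB1 (w,user):
  L0: frame=0x11 idx=6 entry=0x1B007 [P=1 RW=1 US=1 PS=0]
  L1: frame=0x1B idx=13 entry=0x1F003 [P=1 RW=1 US=0 PS=0]
  ✗ PROTECTION_VIOLATION  [2 reads]
#2 VA=0x260DCC1 (r,kernel):
  TLB hit vpn=0x260D → PA=0x19CC1
#3 VA=0x1A1C598 (w,user):
  L0: frame=0x11 idx=13 entry=0x23007 [P=1 RW=1 US=1 PS=0]
  L1: frame=0x23 idx=28 entry=0x26007 [P=1 RW=1 US=1 PS=0]
  ✓ 0x26598  — 2 lookups
#4 VA=0x41078C (w,kernel):
  L0: frame=0x11 idx=2 entry=0x27007 [P=1 RW=1 US=1 PS=0]
  L1: frame=0x27 idx=16 entry=0x29005 [P=1 RW=0 US=1 PS=0]
  ✗ PROTECTION_VIOLATION  [2 reads]
#5 VA=0xA0FCA8 (w,kernel):
  L0: frame=0x11 idx=5 entry=0x2D007 [P=1 RW=1 US=1 PS=0]
  L1: frame=0x2D idx=15 entry=0x30007 [P=1 RW=1 US=1 PS=0]
  ✓ 0x30CA8  — 2 lookups

Entries read for #0: 2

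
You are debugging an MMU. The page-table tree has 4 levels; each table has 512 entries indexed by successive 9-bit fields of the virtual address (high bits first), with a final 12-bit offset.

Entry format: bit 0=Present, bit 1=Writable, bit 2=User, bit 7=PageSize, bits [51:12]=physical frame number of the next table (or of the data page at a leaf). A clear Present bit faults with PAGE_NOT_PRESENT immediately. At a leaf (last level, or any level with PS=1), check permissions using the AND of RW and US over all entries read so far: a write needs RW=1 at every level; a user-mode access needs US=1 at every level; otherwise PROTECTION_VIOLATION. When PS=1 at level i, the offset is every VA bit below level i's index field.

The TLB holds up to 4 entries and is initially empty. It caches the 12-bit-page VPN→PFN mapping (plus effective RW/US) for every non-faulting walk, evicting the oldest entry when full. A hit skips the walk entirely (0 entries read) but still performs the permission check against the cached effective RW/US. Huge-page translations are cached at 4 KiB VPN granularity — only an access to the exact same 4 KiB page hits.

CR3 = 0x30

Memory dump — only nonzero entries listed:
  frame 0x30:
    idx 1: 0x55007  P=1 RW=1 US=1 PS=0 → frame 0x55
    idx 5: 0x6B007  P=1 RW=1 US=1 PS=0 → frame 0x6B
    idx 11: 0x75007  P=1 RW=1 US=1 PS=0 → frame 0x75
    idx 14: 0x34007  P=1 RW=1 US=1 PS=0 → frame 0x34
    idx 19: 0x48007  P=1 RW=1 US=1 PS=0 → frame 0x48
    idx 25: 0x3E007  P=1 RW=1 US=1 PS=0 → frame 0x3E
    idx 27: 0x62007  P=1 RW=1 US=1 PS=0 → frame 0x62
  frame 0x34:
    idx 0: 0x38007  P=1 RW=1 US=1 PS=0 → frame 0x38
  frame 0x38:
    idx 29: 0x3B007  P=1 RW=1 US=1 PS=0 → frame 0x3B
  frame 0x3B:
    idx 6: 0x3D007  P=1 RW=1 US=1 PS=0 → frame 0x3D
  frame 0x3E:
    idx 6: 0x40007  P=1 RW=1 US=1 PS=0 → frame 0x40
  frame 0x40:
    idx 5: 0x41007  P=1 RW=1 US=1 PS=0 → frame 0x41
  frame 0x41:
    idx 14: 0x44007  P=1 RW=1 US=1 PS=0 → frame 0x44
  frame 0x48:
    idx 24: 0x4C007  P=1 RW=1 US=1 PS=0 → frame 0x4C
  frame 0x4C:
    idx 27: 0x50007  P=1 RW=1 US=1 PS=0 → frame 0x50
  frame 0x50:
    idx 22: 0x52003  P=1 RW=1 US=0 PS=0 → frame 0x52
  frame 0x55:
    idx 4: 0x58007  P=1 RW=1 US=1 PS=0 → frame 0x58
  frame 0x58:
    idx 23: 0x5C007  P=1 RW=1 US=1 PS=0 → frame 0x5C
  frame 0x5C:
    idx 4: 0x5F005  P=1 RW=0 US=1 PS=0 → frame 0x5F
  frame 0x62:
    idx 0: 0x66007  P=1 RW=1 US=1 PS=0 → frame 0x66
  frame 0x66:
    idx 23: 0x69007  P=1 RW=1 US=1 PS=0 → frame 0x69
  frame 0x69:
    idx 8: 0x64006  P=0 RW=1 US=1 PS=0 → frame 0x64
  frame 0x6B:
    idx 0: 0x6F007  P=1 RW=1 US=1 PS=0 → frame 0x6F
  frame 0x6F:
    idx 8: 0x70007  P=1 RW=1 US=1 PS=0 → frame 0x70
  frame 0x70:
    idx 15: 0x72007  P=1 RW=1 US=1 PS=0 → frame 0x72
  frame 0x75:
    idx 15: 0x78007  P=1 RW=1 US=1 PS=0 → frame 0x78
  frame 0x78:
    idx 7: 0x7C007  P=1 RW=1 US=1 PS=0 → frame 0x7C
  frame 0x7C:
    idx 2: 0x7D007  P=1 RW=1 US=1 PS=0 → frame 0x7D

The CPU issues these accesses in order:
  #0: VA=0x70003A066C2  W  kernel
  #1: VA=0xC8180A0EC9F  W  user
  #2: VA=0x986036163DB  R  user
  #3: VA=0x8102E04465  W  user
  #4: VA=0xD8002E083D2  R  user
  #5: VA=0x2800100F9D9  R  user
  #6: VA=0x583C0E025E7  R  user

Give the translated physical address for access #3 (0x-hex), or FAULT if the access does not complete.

Per-access translation:
#0 VA=0x70003A066C2 (w,kernel):
  [0] read 0x30 idx=14: raw=0x34007 flags P=1 W=1 U=1 S=0
  [1] read 0x34 idx=0: raw=0x38007 flags P=1 W=1 U=1 S=0
  [2] read 0x38 idx=29: raw=0x3B007 flags P=1 W=1 U=1 S=0
  [3] read 0x3B idx=6: raw=0x3D007 flags P=1 W=1 U=1 S=0
  ⇒ phys 0x3D6C2  [4 reads]
#1 VA=0xC8180A0EC9F (w,user):
  [0] read 0x30 idx=25: raw=0x3E007 flags P=1 W=1 U=1 S=0
  [1] read 0x3E idx=6: raw=0x40007 flags P=1 W=1 U=1 S=0
  [2] read 0x40 idx=5: raw=0x41007 flags P=1 W=1 U=1 S=0
  [3] read 0x41 idx=14: raw=0x44007 flags P=1 W=1 U=1 S=0
  ⇒ phys 0x44C9F  [4 reads]
#2 VA=0x986036163DB (r,user):
  [0] read 0x30 idx=19: raw=0x48007 flags P=1 W=1 U=1 S=0
  [1] read 0x48 idx=24: raw=0x4C007 flags P=1 W=1 U=1 S=0
  [2] read 0x4C idx=27: raw=0x50007 flags P=1 W=1 U=1 S=0
  [3] read 0x50 idx=22: raw=0x52003 flags P=1 W=1 U=0 S=0
  ✗ PROTECTION_VIOLATION  [4 reads]
#3 VA=0x8102E04465 (w,user):
  [0] read 0x30 idx=1: raw=0x55007 flags P=1 W=1 U=1 S=0
  [1] read 0x55 idx=4: raw=0x58007 flags P=1 W=1 U=1 S=0
  [2] read 0x58 idx=23: raw=0x5C007 flags P=1 W=1 U=1 S=0
  [3] read 0x5C idx=4: raw=0x5F005 flags P=1 W=0 U=1 S=0
  ✗ PROTECTION_VIOLATION  [4 reads]
#4 VA=0xD8002E083D2 (r,user):
  [0] read 0x30 idx=27: raw=0x62007 flags P=1 W=1 U=1 S=0
  [1] read 0x62 idx=0: raw=0x66007 flags P=1 W=1 U=1 S=0
  [2] read 0x66 idx=23: raw=0x69007 flags P=1 W=1 U=1 S=0
  [3] read 0x69 idx=8: raw=0x64006 flags P=0 W=1 U=1 S=0
  ✗ PAGE_NOT_PRESENT  [4 reads]
#5 VA=0x2800100F9D9 (r,user):
  [0] read 0x30 idx=5: raw=0x6B007 flags P=1 W=1 U=1 S=0
  [1] read 0x6B idx=0: raw=0x6F007 flags P=1 W=1 U=1 S=0
  [2] read 0x6F idx=8: raw=0x70007 flags P=1 W=1 U=1 S=0
  [3] read 0x70 idx=15: raw=0x72007 flags P=1 W=1 U=1 S=0
  ⇒ phys 0x729D9  [4 reads]
#6 VA=0x583C0E025E7 (r,user):
  [0] read 0x30 idx=11: raw=0x75007 flags P=1 W=1 U=1 S=0
  [1] read 0x75 idx=15: raw=0x78007 flags P=1 W=1 U=1 S=0
  [2] read 0x78 idx=7: raw=0x7C007 flags P=1 W=1 U=1 S=0
  [3] read 0x7C idx=2: raw=0x7D007 flags P=1 W=1 U=1 S=0
  ⇒ phys 0x7D5E7  [4 reads]

Access #3 PA: FAULT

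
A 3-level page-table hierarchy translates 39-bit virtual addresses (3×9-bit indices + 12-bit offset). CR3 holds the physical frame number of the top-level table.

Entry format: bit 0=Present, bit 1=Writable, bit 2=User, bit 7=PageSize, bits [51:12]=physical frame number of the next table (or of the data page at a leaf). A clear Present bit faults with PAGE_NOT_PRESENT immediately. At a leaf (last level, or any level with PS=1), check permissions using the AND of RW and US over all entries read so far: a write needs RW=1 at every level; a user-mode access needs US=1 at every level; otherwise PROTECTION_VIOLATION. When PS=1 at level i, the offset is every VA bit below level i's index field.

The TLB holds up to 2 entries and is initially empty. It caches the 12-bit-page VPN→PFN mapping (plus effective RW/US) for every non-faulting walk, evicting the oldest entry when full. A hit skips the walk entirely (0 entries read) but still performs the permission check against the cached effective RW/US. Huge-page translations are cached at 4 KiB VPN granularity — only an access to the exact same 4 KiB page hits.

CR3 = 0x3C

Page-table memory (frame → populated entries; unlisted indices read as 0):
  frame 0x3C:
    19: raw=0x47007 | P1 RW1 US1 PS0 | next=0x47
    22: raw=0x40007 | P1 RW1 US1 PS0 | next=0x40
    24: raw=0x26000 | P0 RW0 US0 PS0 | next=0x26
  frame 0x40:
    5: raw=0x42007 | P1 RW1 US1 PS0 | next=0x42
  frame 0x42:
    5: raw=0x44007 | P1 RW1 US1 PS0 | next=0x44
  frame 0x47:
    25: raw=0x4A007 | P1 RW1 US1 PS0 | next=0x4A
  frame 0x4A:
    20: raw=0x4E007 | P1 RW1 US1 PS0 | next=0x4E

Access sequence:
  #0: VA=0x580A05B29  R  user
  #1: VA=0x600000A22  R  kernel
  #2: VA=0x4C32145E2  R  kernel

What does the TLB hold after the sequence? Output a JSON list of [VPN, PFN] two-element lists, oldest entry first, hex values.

Trace:
#0 VA=0x580A05B29 (r,user):
  L0 @0x3C[22] → 0x40007  P=1,RW=1,US=1,PS=0
  L1 @0x40[5] → 0x42007  P=1,RW=1,US=1,PS=0
  L2 @0x42[5] → 0x44007  P=1,RW=1,US=1,PS=0
  ⇒ phys 0x44B29  [3 reads]
#1 VA=0x600000A22 (r,kernel):
  L0 @0x3C[24] → 0x26000  P=0,RW=0,US=0,PS=0
  → PAGE_NOT_PRESENT  (1 entries read)
#2 VA=0x4C32145E2 (r,kernel):
  L0 @0x3C[19] → 0x47007  P=1,RW=1,US=1,PS=0
  L1 @0x47[25] → 0x4A007  P=1,RW=1,US=1,PS=0
  L2 @0x4A[20] → 0x4E007  P=1,RW=1,US=1,PS=0
  ⇒ phys 0x4E5E2  [3 reads]

TLB: [["0x580A05", "0x44"], ["0x4C3214", "0x4E"]]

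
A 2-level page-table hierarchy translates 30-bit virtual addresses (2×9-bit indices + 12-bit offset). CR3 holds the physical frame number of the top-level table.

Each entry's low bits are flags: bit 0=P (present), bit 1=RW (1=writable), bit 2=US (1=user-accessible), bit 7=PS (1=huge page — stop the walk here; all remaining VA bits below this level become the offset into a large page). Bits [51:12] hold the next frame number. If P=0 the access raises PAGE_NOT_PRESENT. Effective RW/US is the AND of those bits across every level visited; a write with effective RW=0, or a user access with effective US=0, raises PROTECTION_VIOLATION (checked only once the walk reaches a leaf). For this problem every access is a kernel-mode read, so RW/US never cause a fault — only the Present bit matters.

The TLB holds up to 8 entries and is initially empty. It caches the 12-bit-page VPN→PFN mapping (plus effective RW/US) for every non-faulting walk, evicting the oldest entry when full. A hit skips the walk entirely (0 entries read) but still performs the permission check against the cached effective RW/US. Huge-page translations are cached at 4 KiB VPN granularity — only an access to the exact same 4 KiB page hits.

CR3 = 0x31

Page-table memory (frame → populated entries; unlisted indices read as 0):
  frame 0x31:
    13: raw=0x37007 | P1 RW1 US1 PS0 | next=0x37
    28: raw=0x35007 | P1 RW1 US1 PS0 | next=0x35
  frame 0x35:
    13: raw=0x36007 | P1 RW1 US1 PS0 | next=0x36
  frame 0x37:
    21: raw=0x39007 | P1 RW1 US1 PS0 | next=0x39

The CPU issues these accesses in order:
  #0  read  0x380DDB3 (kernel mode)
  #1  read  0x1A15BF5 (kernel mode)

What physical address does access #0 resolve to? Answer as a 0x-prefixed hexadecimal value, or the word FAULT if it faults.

Walk each access:
#0 VA=0x380DDB3 (r,kernel):
  lvl0: tbl 0x31, slot 28 ⇒ 0x35007 (P1/RW1/US1/PS0)
  lvl1: tbl 0x35, slot 13 ⇒ 0x36007 (P1/RW1/US1/PS0)
  ⇒ phys 0x36DB3  [2 reads]
#1 VA=0x1A15BF5 (r,kernel):
  lvl0: tbl 0x31, slot 13 ⇒ 0x37007 (P1/RW1/US1/PS0)
  lvl1: tbl 0x37, slot 21 ⇒ 0x39007 (P1/RW1/US1/PS0)
  ⇒ phys 0x39BF5  [2 reads]

Access #0 PA: 0x36DB3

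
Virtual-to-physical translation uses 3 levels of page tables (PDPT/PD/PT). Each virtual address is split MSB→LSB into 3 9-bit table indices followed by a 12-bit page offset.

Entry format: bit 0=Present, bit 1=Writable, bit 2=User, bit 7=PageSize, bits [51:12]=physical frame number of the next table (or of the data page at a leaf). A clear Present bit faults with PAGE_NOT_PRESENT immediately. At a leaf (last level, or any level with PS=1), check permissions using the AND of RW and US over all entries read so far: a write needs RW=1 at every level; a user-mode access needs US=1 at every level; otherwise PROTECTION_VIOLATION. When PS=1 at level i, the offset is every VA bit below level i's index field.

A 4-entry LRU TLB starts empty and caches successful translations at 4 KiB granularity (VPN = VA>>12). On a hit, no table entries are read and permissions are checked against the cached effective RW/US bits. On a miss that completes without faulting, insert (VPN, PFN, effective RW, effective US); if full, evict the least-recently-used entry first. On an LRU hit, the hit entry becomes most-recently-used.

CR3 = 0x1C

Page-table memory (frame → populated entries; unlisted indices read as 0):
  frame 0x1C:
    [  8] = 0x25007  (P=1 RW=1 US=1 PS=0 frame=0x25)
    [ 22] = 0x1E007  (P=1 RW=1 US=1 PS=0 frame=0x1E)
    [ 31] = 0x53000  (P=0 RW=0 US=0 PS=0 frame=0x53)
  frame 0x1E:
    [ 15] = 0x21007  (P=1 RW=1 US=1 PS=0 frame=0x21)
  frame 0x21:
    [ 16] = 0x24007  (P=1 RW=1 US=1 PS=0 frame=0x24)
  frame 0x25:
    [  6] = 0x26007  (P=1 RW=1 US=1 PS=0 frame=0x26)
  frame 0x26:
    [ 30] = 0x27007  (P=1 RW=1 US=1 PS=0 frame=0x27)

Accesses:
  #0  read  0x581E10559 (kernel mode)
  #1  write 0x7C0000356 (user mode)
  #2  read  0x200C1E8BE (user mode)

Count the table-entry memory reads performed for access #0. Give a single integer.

Trace:
#0 VA=0x581E10559 (r,kernel):
  L0 @0x1C[22] → 0x1E007  P=1,RW=1,US=1,PS=0
  L1 @0x1E[15] → 0x21007  P=1,RW=1,US=1,PS=0
  L2 @0x21[16] → 0x24007  P=1,RW=1,US=1,PS=0
  ⇒ phys 0x24559  [3 reads]
#1 VA=0x7C0000356 (w,user):
  L0 @0x1C[31] → 0x53000  P=0,RW=0,US=0,PS=0
  ⇒ fault: PAGE_NOT_PRESENT  — 1 lookups
#2 VA=0x200C1E8BE (r,user):
  L0 @0x1C[8] → 0x25007  P=1,RW=1,US=1,PS=0
  L1 @0x25[6] → 0x26007  P=1,RW=1,US=1,PS=0
  L2 @0x26[30] → 0x27007  P=1,RW=1,US=1,PS=0
  ⇒ phys 0x278BE  [3 reads]

Entries read for #0: 3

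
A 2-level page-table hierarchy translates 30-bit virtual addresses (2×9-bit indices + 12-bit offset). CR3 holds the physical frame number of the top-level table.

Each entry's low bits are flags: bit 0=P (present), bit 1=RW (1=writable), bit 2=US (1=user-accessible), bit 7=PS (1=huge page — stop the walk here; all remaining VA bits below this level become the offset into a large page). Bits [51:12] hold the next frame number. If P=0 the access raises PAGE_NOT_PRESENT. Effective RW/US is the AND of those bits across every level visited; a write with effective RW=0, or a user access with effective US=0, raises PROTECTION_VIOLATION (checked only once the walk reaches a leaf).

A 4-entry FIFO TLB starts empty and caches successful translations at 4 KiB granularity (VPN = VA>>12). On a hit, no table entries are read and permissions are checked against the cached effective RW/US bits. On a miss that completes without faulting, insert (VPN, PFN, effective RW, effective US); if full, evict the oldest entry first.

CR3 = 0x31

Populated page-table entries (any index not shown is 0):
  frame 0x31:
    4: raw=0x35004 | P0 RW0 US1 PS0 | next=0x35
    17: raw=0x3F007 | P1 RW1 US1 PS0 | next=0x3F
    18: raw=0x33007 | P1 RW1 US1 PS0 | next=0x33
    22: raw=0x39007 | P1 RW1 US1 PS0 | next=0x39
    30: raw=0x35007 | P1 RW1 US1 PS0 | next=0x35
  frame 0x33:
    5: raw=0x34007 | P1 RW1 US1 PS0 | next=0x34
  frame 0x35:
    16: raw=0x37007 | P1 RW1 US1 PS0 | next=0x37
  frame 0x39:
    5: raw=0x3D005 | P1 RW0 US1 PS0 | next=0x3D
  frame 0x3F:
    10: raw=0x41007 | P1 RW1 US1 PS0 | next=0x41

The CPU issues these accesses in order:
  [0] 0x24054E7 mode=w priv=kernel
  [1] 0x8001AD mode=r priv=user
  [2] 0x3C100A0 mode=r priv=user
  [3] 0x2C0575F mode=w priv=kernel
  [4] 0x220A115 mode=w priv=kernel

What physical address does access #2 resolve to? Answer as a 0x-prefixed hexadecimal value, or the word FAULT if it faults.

Per-access translation:
#0 VA=0x24054E7 (w,kernel):
  [0] read 0x31 idx=18: raw=0x33007 flags P=1 W=1 U=1 S=0
  [1] read 0x33 idx=5: raw=0x34007 flags P=1 W=1 U=1 S=0
  ✓ 0x344E7  — 2 lookups
#1 VA=0x8001AD (r,user):
  [0] read 0x31 idx=4: raw=0x35004 flags P=0 W=0 U=1 S=0
  → PAGE_NOT_PRESENT  (1 entries read)
#2 VA=0x3C100A0 (r,user):
  [0] read 0x31 idx=30: raw=0x35007 flags P=1 W=1 U=1 S=0
  [1] read 0x35 idx=16: raw=0x37007 flags P=1 W=1 U=1 S=0
  ✓ 0x370A0  — 2 lookups
#3 VA=0x2C0575F (w,kernel):
  [0] read 0x31 idx=22: raw=0x39007 flags P=1 W=1 U=1 S=0
  [1] read 0x39 idx=5: raw=0x3D005 flags P=1 W=0 U=1 S=0
  → PROTECTION_VIOLATION  (2 entries read)
#4 VA=0x220A115 (w,kernel):
  [0] read 0x31 idx=17: raw=0x3F007 flags P=1 W=1 U=1 S=0
  [1] read 0x3F idx=10: raw=0x41007 flags P=1 W=1 U=1 S=0
  ✓ 0x41115  — 2 lookups

Access #2 PA: 0x370A0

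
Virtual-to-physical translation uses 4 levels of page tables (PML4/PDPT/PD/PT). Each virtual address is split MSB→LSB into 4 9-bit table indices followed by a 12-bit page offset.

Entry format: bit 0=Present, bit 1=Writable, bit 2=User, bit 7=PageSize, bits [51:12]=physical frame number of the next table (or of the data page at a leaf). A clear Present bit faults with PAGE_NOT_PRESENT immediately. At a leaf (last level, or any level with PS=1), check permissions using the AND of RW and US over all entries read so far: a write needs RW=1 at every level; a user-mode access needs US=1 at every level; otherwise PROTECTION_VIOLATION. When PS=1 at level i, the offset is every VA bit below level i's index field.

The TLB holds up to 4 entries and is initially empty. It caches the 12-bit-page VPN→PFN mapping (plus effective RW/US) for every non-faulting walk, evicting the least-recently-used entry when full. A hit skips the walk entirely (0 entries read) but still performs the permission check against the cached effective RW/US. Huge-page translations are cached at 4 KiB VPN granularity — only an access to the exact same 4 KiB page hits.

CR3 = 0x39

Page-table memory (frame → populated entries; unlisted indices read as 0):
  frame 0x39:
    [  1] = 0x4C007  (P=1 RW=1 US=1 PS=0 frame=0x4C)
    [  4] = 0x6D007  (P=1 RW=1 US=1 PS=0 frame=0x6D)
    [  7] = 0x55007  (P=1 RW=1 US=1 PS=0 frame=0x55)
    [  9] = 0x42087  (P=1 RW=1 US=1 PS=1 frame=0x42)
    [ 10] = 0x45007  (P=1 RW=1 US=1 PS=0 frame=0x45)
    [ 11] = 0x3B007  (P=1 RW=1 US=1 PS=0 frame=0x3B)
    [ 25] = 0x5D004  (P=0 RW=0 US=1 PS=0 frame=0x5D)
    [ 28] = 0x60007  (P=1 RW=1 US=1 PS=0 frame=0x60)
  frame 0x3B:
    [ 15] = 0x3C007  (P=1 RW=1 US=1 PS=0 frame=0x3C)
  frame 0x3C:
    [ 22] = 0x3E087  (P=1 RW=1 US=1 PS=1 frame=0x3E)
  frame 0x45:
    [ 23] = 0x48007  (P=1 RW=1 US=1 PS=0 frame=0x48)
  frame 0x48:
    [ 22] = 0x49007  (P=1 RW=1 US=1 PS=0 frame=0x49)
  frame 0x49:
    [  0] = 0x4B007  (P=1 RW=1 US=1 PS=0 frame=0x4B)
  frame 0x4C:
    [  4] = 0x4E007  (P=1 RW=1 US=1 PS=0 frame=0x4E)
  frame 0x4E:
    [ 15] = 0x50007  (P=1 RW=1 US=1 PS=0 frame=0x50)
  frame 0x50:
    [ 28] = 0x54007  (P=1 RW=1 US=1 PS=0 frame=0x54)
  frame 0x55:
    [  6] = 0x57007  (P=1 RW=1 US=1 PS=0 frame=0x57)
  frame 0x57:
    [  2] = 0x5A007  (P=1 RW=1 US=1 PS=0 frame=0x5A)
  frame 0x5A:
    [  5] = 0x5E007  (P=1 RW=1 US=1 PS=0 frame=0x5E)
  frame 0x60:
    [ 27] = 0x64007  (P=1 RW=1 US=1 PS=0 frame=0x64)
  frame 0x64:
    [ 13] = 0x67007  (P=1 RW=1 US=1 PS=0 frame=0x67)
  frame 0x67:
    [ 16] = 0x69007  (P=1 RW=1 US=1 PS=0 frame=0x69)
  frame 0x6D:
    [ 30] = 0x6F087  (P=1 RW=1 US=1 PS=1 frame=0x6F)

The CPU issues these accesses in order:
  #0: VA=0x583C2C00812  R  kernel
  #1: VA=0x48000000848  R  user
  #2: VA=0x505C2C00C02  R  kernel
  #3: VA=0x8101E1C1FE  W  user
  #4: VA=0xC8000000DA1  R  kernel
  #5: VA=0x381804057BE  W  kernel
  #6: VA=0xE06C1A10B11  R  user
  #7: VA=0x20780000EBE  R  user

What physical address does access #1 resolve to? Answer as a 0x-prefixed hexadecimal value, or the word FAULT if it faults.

Per-access translation:
#0 VA=0x583C2C00812 (r,kernel):
  lvl0: tbl 0x39, slot 11 ⇒ 0x3B007 (P1/RW1/US1/PS0)
  lvl1: tbl 0x3B, slot 15 ⇒ 0x3C007 (P1/RW1/US1/PS0)
  lvl2: tbl 0x3C, slot 22 ⇒ 0x3E087 (P1/RW1/US1/PS1)
  ⇒ phys 0x3E812 (huge @L2)  [3 reads]
#1 VA=0x48000000848 (r,user):
  lvl0: tbl 0x39, slot 9 ⇒ 0x42087 (P1/RW1/US1/PS1)
  ⇒ phys 0x42848 (huge @L0)  [1 reads]
#2 VA=0x505C2C00C02 (r,kernel):
  lvl0: tbl 0x39, slot 10 ⇒ 0x45007 (P1/RW1/US1/PS0)
  lvl1: tbl 0x45, slot 23 ⇒ 0x48007 (P1/RW1/US1/PS0)
  lvl2: tbl 0x48, slot 22 ⇒ 0x49007 (P1/RW1/US1/PS0)
  lvl3: tbl 0x49, slot 0 ⇒ 0x4B007 (P1/RW1/US1/PS0)
  ⇒ phys 0x4BC02  [4 reads]
#3 VA=0x8101E1C1FE (w,user):
  lvl0: tbl 0x39, slot 1 ⇒ 0x4C007 (P1/RW1/US1/PS0)
  lvl1: tbl 0x4C, slot 4 ⇒ 0x4E007 (P1/RW1/US1/PS0)
  lvl2: tbl 0x4E, slot 15 ⇒ 0x50007 (P1/RW1/US1/PS0)
  lvl3: tbl 0x50, slot 28 ⇒ 0x54007 (P1/RW1/US1/PS0)
  ⇒ phys 0x541FE  [4 reads]
#4 VA=0xC8000000DA1 (r,kernel):
  lvl0: tbl 0x39, slot 25 ⇒ 0x5D004 (P0/RW0/US1/PS0)
  ⇒ fault: PAGE_NOT_PRESENT  — 1 lookups
#5 VA=0x381804057BE (w,kernel):
  lvl0: tbl 0x39, slot 7 ⇒ 0x55007 (P1/RW1/US1/PS0)
  lvl1: tbl 0x55, slot 6 ⇒ 0x57007 (P1/RW1/US1/PS0)
  lvl2: tbl 0x57, slot 2 ⇒ 0x5A007 (P1/RW1/US1/PS0)
  lvl3: tbl 0x5A, slot 5 ⇒ 0x5E007 (P1/RW1/US1/PS0)
  ⇒ phys 0x5E7BE  [4 reads]
#6 VA=0xE06C1A10B11 (r,user):
  lvl0: tbl 0x39, slot 28 ⇒ 0x60007 (P1/RW1/US1/PS0)
  lvl1: tbl 0x60, slot 27 ⇒ 0x64007 (P1/RW1/US1/PS0)
  lvl2: tbl 0x64, slot 13 ⇒ 0x67007 (P1/RW1/US1/PS0)
  lvl3: tbl 0x67, slot 16 ⇒ 0x69007 (P1/RW1/US1/PS0)
  ⇒ phys 0x69B11  [4 reads]
#7 VA=0x20780000EBE (r,user):
  lvl0: tbl 0x39, slot 4 ⇒ 0x6D007 (P1/RW1/US1/PS0)
  lvl1: tbl 0x6D, slot 30 ⇒ 0x6F087 (P1/RW1/US1/PS1)
  ⇒ phys 0x6FEBE (huge @L1)  [2 reads]

Access #1 PA: 0x42848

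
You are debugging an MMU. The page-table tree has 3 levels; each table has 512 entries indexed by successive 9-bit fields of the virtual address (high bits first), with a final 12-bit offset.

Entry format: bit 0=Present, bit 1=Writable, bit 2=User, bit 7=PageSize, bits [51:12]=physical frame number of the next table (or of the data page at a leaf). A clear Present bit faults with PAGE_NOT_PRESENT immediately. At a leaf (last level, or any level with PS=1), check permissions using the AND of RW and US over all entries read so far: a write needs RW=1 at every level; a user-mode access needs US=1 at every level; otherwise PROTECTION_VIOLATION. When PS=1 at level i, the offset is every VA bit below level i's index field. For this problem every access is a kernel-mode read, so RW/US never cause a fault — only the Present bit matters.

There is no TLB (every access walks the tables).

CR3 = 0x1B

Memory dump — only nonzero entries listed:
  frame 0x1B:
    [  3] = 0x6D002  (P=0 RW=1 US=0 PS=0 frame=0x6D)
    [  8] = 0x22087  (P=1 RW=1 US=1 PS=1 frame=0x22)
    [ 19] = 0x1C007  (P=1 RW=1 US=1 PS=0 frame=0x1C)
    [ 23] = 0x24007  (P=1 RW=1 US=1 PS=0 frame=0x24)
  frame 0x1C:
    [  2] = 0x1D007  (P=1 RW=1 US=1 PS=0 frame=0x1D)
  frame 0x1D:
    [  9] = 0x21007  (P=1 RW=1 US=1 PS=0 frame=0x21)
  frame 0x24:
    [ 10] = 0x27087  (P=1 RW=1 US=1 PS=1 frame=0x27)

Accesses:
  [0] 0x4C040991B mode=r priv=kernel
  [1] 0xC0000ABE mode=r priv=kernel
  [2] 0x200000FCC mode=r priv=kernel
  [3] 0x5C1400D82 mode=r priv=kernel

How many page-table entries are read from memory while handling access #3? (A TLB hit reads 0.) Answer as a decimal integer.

Walk each access:
#0 VA=0x4C040991B (r,kernel):
  lvl0: tbl 0x1B, slot 19 ⇒ 0x1C007 (P1/RW1/US1/PS0)
  lvl1: tbl 0x1C, slot 2 ⇒ 0x1D007 (P1/RW1/US1/PS0)
  lvl2: tbl 0x1D, slot 9 ⇒ 0x21007 (P1/RW1/US1/PS0)
  ✓ 0x2191B  — 3 lookups
#1 VA=0xC0000ABE (r,kernel):
  lvl0: tbl 0x1B, slot 3 ⇒ 0x6D002 (P0/RW1/US0/PS0)
  ⇒ fault: PAGE_NOT_PRESENT  — 1 lookups
#2 VA=0x200000FCC (r,kernel):
  lvl0: tbl 0x1B, slot 8 ⇒ 0x22087 (P1/RW1/US1/PS1)
  ✓ 0x22FCC (huge @L0)  — 1 lookups
#3 VA=0x5C1400D82 (r,kernel):
  lvl0: tbl 0x1B, slot 23 ⇒ 0x24007 (P1/RW1/US1/PS0)
  lvl1: tbl 0x24, slot 10 ⇒ 0x27087 (P1/RW1/US1/PS1)
  ✓ 0x27D82 (huge @L1)  — 2 lookups

Entries read for #3: 2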